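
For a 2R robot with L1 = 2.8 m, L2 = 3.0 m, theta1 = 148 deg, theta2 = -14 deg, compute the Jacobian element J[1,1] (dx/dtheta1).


J[1,1] = -L1*sin(t1) - L2*sin(t1+t2)
= -2.8*sin(148) - 3.0*sin(134)
= -3.6418


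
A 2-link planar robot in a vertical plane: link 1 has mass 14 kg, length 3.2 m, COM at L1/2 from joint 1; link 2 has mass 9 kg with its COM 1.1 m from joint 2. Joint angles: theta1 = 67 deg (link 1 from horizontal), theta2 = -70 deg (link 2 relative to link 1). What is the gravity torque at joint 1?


Horizontal distance from joint 1 to link-1 COM:
  x_c1 = (L1/2)*cos(t1) = 1.6 * 0.3907 = 0.6252 m
Horizontal distance from joint 1 to link-2 COM:
  x_c2 = L1*cos(t1) + Lc2*cos(t1+t2)
       = 3.2*0.3907 + 1.1*0.9986 = 2.3488 m
tau1 = m1*g*x_c1 + m2*g*x_c2
     = 14*9.81*0.6252 + 9*9.81*2.3488
     = 85.8608 + 207.3784
     = 293.2392 Nm


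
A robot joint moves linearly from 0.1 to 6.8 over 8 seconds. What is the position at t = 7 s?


s = t/T = 7/8 = 0.875
p(t) = p0 + (pf-p0)*s
= 0.1 + (6.8 - 0.1) * 0.875
= 5.9625


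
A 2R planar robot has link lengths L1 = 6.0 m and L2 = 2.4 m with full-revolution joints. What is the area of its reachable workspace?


r_max = L1 + L2 = 8.4 m
r_min = |L1 - L2| = 3.6 m
Area = pi*(r_max^2 - r_min^2)
= pi*(70.56 - 12.96)
= pi * 57.6
= 180.9557 m^2


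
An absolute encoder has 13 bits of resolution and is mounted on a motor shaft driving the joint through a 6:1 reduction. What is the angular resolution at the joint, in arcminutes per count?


counts = 2^13 = 8192
effective counts at joint = 8192 * 6 = 49152
resolution = 360*60 / 49152
= 0.4395 arcmin/count


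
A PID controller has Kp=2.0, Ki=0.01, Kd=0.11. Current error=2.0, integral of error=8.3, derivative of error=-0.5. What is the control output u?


u = Kp*e + Ki*int(e) + Kd*de/dt
= 2.0*2.0 + 0.01*8.3 + 0.11*(-0.5)
= 4.0 + 0.083 + -0.055
= 4.028


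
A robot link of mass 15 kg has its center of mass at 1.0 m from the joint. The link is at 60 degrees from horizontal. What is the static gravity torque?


tau = m*g*L*cos(angle)
= 15 * 9.81 * 1.0 * cos(60 deg)
= 15 * 9.81 * 1.0 * 0.5
= 73.575 Nm


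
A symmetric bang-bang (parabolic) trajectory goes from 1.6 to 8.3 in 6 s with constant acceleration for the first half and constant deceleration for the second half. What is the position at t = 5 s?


Symmetric rest-to-rest: each phase covers (pf-p0)/2 in time T/2. 0.5*a*(T/2)^2 = (pf-p0)/2 => a = 4*(pf-p0)/T^2
a = 4*(8.3-1.6)/6^2 = 0.7444
t = 5 is in the deceleration phase (t > T/2).
p = pf - 0.5*a*(T-t)^2 = 8.3 - 0.5*0.7444*1^2
= 7.9278


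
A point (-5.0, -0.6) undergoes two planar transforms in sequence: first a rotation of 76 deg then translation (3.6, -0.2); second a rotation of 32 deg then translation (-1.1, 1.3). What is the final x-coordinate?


After transform 1:
x1 = cos(76)*-5.0 - sin(76)*-0.6 + 3.6 = 2.9726
y1 = sin(76)*-5.0 + cos(76)*-0.6 + -0.2 = -5.1966
After transform 2:
x2 = cos(32)*2.9726 - sin(32)*-5.1966 + -1.1
= 4.1747


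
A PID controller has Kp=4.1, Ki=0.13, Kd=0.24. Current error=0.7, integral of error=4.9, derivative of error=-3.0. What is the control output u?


u = Kp*e + Ki*int(e) + Kd*de/dt
= 4.1*0.7 + 0.13*4.9 + 0.24*(-3.0)
= 2.87 + 0.637 + -0.72
= 2.787


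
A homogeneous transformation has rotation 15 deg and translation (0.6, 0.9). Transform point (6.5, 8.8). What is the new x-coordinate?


x' = cos(theta)*px - sin(theta)*py + tx
= 0.9659*6.5 - 0.2588*8.8 + 0.6
= 4.6009


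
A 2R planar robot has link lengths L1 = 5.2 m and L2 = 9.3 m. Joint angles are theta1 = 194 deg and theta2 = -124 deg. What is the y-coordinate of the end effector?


Convert angles to radians: theta1 = 3.3859, theta2 = -2.1642
y = L1*sin(theta1) + L2*sin(theta1+theta2)
y = -1.258 + 8.7391
y = 7.4811


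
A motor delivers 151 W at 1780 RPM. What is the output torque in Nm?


omega = 1780 * 2*pi/60 = 186.4012 rad/s
tau = P / omega = 151 / 186.4012
= 0.8101 Nm


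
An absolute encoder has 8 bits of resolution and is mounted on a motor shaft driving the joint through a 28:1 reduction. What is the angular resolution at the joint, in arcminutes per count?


counts = 2^8 = 256
effective counts at joint = 256 * 28 = 7168
resolution = 360*60 / 7168
= 3.0134 arcmin/count


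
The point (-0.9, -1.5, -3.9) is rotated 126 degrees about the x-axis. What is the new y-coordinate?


Rotation about x-axis: y' = y*cos(theta) - z*sin(theta)
= -1.5 * -0.5878 - -3.9 * 0.809
= 4.0368


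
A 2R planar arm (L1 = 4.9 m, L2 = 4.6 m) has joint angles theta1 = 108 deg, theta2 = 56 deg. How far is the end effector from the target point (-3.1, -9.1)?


End effector via forward kinematics:
x = L1*cos(t1) + L2*cos(t1+t2) = -5.936
y = L1*sin(t1) + L2*sin(t1+t2) = 5.9281
Distance to target:
d = sqrt((-3.1 - -5.936)^2 + (-9.1 - 5.9281)^2)
= sqrt(8.0428 + 225.8441)
= 15.2934 m


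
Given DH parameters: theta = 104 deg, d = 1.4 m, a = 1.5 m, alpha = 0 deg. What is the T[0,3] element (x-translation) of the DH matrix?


T[0,3] = a * cos(theta)
= 1.5 * cos(104 deg)
= 1.5 * -0.2419
= -0.3629


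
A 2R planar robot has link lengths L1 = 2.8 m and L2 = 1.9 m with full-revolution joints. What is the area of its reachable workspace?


r_max = L1 + L2 = 4.7 m
r_min = |L1 - L2| = 0.9 m
Area = pi*(r_max^2 - r_min^2)
= pi*(22.09 - 0.81)
= pi * 21.28
= 66.8531 m^2


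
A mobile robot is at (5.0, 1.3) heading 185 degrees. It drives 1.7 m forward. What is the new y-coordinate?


y_new = y0 + d*sin(theta)
= 1.3 + 1.7*sin(185)
= 1.3 + -0.1482
= 1.1518


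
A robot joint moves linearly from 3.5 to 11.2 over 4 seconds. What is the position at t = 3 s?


s = t/T = 3/4 = 0.75
p(t) = p0 + (pf-p0)*s
= 3.5 + (11.2 - 3.5) * 0.75
= 9.275


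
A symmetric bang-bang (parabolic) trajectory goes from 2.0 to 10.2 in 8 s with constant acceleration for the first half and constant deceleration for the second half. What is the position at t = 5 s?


Symmetric rest-to-rest: each phase covers (pf-p0)/2 in time T/2. 0.5*a*(T/2)^2 = (pf-p0)/2 => a = 4*(pf-p0)/T^2
a = 4*(10.2-2.0)/8^2 = 0.5125
t = 5 is in the deceleration phase (t > T/2).
p = pf - 0.5*a*(T-t)^2 = 10.2 - 0.5*0.5125*3^2
= 7.8937


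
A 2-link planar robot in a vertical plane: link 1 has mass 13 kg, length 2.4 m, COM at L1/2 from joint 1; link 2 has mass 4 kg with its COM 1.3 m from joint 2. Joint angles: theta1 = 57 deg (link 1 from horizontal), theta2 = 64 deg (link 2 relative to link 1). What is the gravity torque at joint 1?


Horizontal distance from joint 1 to link-1 COM:
  x_c1 = (L1/2)*cos(t1) = 1.2 * 0.5446 = 0.6536 m
Horizontal distance from joint 1 to link-2 COM:
  x_c2 = L1*cos(t1) + Lc2*cos(t1+t2)
       = 2.4*0.5446 + 1.3*-0.515 = 0.6376 m
tau1 = m1*g*x_c1 + m2*g*x_c2
     = 13*9.81*0.6536 + 4*9.81*0.6376
     = 83.3494 + 25.0188
     = 108.3682 Nm


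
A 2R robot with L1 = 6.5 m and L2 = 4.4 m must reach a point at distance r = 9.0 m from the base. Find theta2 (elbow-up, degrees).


cos(theta2) = (r^2 - L1^2 - L2^2) / (2*L1*L2)
cos(theta2) = (81.0 - 42.25 - 19.36) / 57.2
cos(theta2) = 0.338986
theta2 = 70.1849 degrees


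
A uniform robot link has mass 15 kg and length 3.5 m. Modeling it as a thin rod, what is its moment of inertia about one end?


I = (1/3) * m * L^2
= (1/3) * 15 * 3.5^2
= 0.333333 * 15 * 12.25
= 61.25 kg*m^2


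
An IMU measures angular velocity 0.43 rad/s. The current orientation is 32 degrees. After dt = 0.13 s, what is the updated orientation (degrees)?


delta_theta = w * dt = 0.43 * 0.13 = 0.0559 rad
= 3.2028 deg
theta_new = 32 + 3.2028 = 35.2028 deg


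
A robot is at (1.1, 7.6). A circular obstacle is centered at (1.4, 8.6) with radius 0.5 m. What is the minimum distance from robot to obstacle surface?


center_dist = sqrt((1.1-1.4)^2 + (7.6-8.6)^2)
= sqrt(0.09 + 1.0)
= 1.044
min_dist = center_dist - radius = 1.044 - 0.5 = 0.544 m


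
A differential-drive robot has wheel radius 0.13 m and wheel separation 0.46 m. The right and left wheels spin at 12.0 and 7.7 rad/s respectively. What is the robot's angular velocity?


vR = r*wR = 0.13*12.0 = 1.56 m/s
vL = r*wL = 0.13*7.7 = 1.001 m/s
v = (vR+vL)/2 = 1.2805 m/s
omega = (vR-vL)/L = 1.2152 rad/s
angular velocity = 1.2152 rad/s


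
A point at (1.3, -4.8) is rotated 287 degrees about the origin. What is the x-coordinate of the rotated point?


x' = x*cos(theta) - y*sin(theta)
cos(287 deg) = 0.2924, sin(287 deg) = -0.9563
x' = 1.3 * 0.2924 - -4.8 * -0.9563
= 0.3801 - 4.5903
= -4.2102


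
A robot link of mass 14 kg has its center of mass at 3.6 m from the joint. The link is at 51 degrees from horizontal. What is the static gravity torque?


tau = m*g*L*cos(angle)
= 14 * 9.81 * 3.6 * cos(51 deg)
= 14 * 9.81 * 3.6 * 0.6293
= 311.1511 Nm


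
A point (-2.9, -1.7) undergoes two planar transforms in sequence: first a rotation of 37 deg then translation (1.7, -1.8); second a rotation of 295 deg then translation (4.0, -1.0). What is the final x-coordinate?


After transform 1:
x1 = cos(37)*-2.9 - sin(37)*-1.7 + 1.7 = 0.407
y1 = sin(37)*-2.9 + cos(37)*-1.7 + -1.8 = -4.9029
After transform 2:
x2 = cos(295)*0.407 - sin(295)*-4.9029 + 4.0
= -0.2716


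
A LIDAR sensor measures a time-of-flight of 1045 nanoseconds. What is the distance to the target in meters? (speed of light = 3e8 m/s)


tof = 1045 ns = 1.045e-06 s
dist = c * tof / 2
= 3e8 * 1.045e-06 / 2
= 156.75 m


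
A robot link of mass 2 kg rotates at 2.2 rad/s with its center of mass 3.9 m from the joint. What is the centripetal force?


F = m * omega^2 * r
= 2 * 2.2^2 * 3.9
= 2 * 4.84 * 3.9
= 37.752 N


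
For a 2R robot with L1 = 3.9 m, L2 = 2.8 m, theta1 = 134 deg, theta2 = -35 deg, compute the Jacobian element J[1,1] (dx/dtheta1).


J[1,1] = -L1*sin(t1) - L2*sin(t1+t2)
= -3.9*sin(134) - 2.8*sin(99)
= -5.571


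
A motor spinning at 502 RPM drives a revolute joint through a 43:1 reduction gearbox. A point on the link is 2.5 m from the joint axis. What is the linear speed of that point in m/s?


omega_motor = 502 * 2*pi/60 = 52.5693 rad/s
omega_joint = omega_motor / 43 = 1.2225 rad/s
v = omega_joint * r = 1.2225 * 2.5
= 3.0564 m/s


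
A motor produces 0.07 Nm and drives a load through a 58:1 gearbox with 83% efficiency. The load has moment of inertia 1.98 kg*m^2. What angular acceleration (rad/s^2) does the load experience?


tau_out = tau_motor * N * eta
= 0.07 * 58 * 0.83 = 3.3698 Nm
alpha = tau_out / I = 3.3698 / 1.98
= 1.7019 rad/s^2


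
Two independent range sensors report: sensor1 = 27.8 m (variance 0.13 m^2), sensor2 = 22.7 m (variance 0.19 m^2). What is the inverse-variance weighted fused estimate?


w1 = (1/var1) / (1/var1 + 1/var2)
   = 7.6923 / (7.6923 + 5.2632) = 0.5938
w2 = 1 - w1 = 0.4062
fused = w1*s1 + w2*s2 = 16.5063 + 9.2219
= 25.7281 m


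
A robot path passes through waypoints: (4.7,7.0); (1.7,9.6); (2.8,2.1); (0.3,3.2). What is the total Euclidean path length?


Segment lengths:
  seg1 = sqrt((-3.0)^2 + (2.6)^2) = 3.9699
  seg2 = sqrt((1.1)^2 + (-7.5)^2) = 7.5802
  seg3 = sqrt((-2.5)^2 + (1.1)^2) = 2.7313
Total = 14.2814


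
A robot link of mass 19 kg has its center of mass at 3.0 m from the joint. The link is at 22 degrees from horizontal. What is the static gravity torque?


tau = m*g*L*cos(angle)
= 19 * 9.81 * 3.0 * cos(22 deg)
= 19 * 9.81 * 3.0 * 0.9272
= 518.4534 Nm


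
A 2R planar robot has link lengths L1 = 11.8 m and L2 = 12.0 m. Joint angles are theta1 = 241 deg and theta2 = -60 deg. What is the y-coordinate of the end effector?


Convert angles to radians: theta1 = 4.2062, theta2 = -1.0472
y = L1*sin(theta1) + L2*sin(theta1+theta2)
y = -10.3205 + -0.2094
y = -10.5299


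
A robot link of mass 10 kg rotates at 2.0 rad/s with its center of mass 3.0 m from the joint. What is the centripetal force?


F = m * omega^2 * r
= 10 * 2.0^2 * 3.0
= 10 * 4.0 * 3.0
= 120.0 N


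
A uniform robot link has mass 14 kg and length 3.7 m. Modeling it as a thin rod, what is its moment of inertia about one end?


I = (1/3) * m * L^2
= (1/3) * 14 * 3.7^2
= 0.333333 * 14 * 13.69
= 63.8867 kg*m^2


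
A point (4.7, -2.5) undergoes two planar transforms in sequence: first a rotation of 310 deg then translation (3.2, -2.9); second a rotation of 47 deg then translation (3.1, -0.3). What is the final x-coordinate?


After transform 1:
x1 = cos(310)*4.7 - sin(310)*-2.5 + 3.2 = 4.306
y1 = sin(310)*4.7 + cos(310)*-2.5 + -2.9 = -8.1074
After transform 2:
x2 = cos(47)*4.306 - sin(47)*-8.1074 + 3.1
= 11.966


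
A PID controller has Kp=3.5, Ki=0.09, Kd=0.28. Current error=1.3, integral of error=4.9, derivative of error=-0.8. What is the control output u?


u = Kp*e + Ki*int(e) + Kd*de/dt
= 3.5*1.3 + 0.09*4.9 + 0.28*(-0.8)
= 4.55 + 0.441 + -0.224
= 4.767


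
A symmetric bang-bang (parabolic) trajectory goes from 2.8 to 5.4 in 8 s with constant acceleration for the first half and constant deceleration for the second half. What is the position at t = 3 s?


Symmetric rest-to-rest: each phase covers (pf-p0)/2 in time T/2. 0.5*a*(T/2)^2 = (pf-p0)/2 => a = 4*(pf-p0)/T^2
a = 4*(5.4-2.8)/8^2 = 0.1625
t = 3 is in the acceleration phase (t <= T/2).
p = p0 + 0.5*a*t^2 = 2.8 + 0.5*0.1625*3^2
= 3.5312


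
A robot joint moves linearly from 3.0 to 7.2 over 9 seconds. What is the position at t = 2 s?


s = t/T = 2/9 = 0.2222
p(t) = p0 + (pf-p0)*s
= 3.0 + (7.2 - 3.0) * 0.2222
= 3.9333


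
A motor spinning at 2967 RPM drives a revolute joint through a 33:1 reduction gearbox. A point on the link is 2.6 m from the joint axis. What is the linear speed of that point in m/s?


omega_motor = 2967 * 2*pi/60 = 310.7035 rad/s
omega_joint = omega_motor / 33 = 9.4153 rad/s
v = omega_joint * r = 9.4153 * 2.6
= 24.4797 m/s


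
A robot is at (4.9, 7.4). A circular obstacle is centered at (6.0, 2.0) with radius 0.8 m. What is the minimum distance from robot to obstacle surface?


center_dist = sqrt((4.9-6.0)^2 + (7.4-2.0)^2)
= sqrt(1.21 + 29.16)
= 5.5109
min_dist = center_dist - radius = 5.5109 - 0.8 = 4.7109 m


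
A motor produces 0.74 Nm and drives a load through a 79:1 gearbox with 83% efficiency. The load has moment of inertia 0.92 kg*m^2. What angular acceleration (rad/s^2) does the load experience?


tau_out = tau_motor * N * eta
= 0.74 * 79 * 0.83 = 48.5218 Nm
alpha = tau_out / I = 48.5218 / 0.92
= 52.7411 rad/s^2


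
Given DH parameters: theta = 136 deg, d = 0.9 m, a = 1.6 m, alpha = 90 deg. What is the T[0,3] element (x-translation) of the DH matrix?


T[0,3] = a * cos(theta)
= 1.6 * cos(136 deg)
= 1.6 * -0.7193
= -1.1509


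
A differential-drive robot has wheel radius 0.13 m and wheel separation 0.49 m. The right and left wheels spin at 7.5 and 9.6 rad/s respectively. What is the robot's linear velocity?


vR = r*wR = 0.13*7.5 = 0.975 m/s
vL = r*wL = 0.13*9.6 = 1.248 m/s
v = (vR+vL)/2 = 1.1115 m/s
omega = (vR-vL)/L = -0.5571 rad/s
linear velocity = 1.1115 m/s


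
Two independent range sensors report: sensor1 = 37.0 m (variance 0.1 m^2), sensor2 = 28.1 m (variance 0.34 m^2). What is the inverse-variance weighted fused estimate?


w1 = (1/var1) / (1/var1 + 1/var2)
   = 10.0 / (10.0 + 2.9412) = 0.7727
w2 = 1 - w1 = 0.2273
fused = w1*s1 + w2*s2 = 28.5909 + 6.3864
= 34.9773 m


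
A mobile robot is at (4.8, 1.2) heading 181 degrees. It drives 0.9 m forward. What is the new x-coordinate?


x_new = x0 + d*cos(theta)
= 4.8 + 0.9*cos(181)
= 4.8 + -0.8999
= 3.9001


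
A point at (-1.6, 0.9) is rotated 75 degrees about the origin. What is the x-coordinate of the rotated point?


x' = x*cos(theta) - y*sin(theta)
cos(75 deg) = 0.2588, sin(75 deg) = 0.9659
x' = -1.6 * 0.2588 - 0.9 * 0.9659
= -0.4141 - 0.8693
= -1.2834


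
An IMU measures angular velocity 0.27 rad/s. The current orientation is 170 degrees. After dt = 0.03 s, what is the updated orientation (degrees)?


delta_theta = w * dt = 0.27 * 0.03 = 0.0081 rad
= 0.4641 deg
theta_new = 170 + 0.4641 = 170.4641 deg


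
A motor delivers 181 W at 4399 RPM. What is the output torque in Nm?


omega = 4399 * 2*pi/60 = 460.6622 rad/s
tau = P / omega = 181 / 460.6622
= 0.3929 Nm


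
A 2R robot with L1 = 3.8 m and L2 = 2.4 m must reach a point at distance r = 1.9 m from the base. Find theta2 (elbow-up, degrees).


cos(theta2) = (r^2 - L1^2 - L2^2) / (2*L1*L2)
cos(theta2) = (3.61 - 14.44 - 5.76) / 18.24
cos(theta2) = -0.909539
theta2 = 155.4418 degrees


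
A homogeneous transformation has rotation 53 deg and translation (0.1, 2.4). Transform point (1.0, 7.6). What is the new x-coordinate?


x' = cos(theta)*px - sin(theta)*py + tx
= 0.6018*1.0 - 0.7986*7.6 + 0.1
= -5.3678


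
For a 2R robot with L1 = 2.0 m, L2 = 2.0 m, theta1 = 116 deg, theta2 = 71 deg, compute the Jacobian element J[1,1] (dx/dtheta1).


J[1,1] = -L1*sin(t1) - L2*sin(t1+t2)
= -2.0*sin(116) - 2.0*sin(187)
= -1.5538


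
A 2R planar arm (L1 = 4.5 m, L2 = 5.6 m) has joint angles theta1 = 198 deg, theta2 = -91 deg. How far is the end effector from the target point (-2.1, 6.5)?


End effector via forward kinematics:
x = L1*cos(t1) + L2*cos(t1+t2) = -5.917
y = L1*sin(t1) + L2*sin(t1+t2) = 3.9647
Distance to target:
d = sqrt((-2.1 - -5.917)^2 + (6.5 - 3.9647)^2)
= sqrt(14.5698 + 6.4276)
= 4.5823 m


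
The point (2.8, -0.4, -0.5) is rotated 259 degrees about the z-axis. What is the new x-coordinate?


Rotation about z-axis: x' = x*cos(theta) - y*sin(theta)
= 2.8 * -0.1908 - -0.4 * -0.9816
= -0.9269


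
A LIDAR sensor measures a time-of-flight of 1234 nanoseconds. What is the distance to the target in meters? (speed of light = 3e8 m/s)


tof = 1234 ns = 1.234e-06 s
dist = c * tof / 2
= 3e8 * 1.234e-06 / 2
= 185.1 m


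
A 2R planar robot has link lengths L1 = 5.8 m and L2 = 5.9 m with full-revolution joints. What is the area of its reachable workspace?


r_max = L1 + L2 = 11.7 m
r_min = |L1 - L2| = 0.1 m
Area = pi*(r_max^2 - r_min^2)
= pi*(136.89 - 0.01)
= pi * 136.88
= 430.0212 m^2


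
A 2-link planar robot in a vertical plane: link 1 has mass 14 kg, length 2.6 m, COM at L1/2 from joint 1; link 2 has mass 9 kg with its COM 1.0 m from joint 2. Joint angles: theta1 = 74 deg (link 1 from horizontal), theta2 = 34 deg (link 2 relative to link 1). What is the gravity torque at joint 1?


Horizontal distance from joint 1 to link-1 COM:
  x_c1 = (L1/2)*cos(t1) = 1.3 * 0.2756 = 0.3583 m
Horizontal distance from joint 1 to link-2 COM:
  x_c2 = L1*cos(t1) + Lc2*cos(t1+t2)
       = 2.6*0.2756 + 1.0*-0.309 = 0.4076 m
tau1 = m1*g*x_c1 + m2*g*x_c2
     = 14*9.81*0.3583 + 9*9.81*0.4076
     = 49.2128 + 35.9905
     = 85.2034 Nm


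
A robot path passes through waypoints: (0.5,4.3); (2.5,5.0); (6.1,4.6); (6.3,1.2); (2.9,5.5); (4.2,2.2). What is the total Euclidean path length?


Segment lengths:
  seg1 = sqrt((2.0)^2 + (0.7)^2) = 2.119
  seg2 = sqrt((3.6)^2 + (-0.4)^2) = 3.6222
  seg3 = sqrt((0.2)^2 + (-3.4)^2) = 3.4059
  seg4 = sqrt((-3.4)^2 + (4.3)^2) = 5.4818
  seg5 = sqrt((1.3)^2 + (-3.3)^2) = 3.5468
Total = 18.1756


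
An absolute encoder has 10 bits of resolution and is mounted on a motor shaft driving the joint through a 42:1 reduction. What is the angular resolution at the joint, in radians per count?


counts = 2^10 = 1024
effective counts at joint = 1024 * 42 = 43008
resolution = 2*pi / 43008
= 1.4609e-04 rad/count


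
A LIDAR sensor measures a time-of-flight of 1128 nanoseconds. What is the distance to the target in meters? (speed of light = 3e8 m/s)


tof = 1128 ns = 1.128e-06 s
dist = c * tof / 2
= 3e8 * 1.128e-06 / 2
= 169.2 m


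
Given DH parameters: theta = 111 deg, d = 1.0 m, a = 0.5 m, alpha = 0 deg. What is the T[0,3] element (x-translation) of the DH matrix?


T[0,3] = a * cos(theta)
= 0.5 * cos(111 deg)
= 0.5 * -0.3584
= -0.1792


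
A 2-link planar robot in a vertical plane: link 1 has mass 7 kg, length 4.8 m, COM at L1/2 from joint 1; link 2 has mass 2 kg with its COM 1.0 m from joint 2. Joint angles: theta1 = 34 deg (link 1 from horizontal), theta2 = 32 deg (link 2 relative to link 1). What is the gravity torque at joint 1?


Horizontal distance from joint 1 to link-1 COM:
  x_c1 = (L1/2)*cos(t1) = 2.4 * 0.829 = 1.9897 m
Horizontal distance from joint 1 to link-2 COM:
  x_c2 = L1*cos(t1) + Lc2*cos(t1+t2)
       = 4.8*0.829 + 1.0*0.4067 = 4.3861 m
tau1 = m1*g*x_c1 + m2*g*x_c2
     = 7*9.81*1.9897 + 2*9.81*4.3861
     = 136.632 + 86.0556
     = 222.6876 Nm


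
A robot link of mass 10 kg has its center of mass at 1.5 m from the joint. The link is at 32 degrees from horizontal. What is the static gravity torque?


tau = m*g*L*cos(angle)
= 10 * 9.81 * 1.5 * cos(32 deg)
= 10 * 9.81 * 1.5 * 0.848
= 124.7903 Nm


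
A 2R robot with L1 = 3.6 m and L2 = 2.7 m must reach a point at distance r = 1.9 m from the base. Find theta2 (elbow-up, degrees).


cos(theta2) = (r^2 - L1^2 - L2^2) / (2*L1*L2)
cos(theta2) = (3.61 - 12.96 - 7.29) / 19.44
cos(theta2) = -0.855967
theta2 = 148.8667 degrees


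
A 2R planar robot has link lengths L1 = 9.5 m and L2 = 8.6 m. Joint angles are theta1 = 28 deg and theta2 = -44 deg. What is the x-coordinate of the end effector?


Convert angles to radians: theta1 = 0.4887, theta2 = -0.7679
x = L1*cos(theta1) + L2*cos(theta1+theta2)
x = 8.388 + 8.2669
x = 16.6549


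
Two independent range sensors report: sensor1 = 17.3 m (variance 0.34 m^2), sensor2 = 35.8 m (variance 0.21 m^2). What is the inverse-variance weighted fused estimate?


w1 = (1/var1) / (1/var1 + 1/var2)
   = 2.9412 / (2.9412 + 4.7619) = 0.3818
w2 = 1 - w1 = 0.6182
fused = w1*s1 + w2*s2 = 6.6055 + 22.1309
= 28.7364 m


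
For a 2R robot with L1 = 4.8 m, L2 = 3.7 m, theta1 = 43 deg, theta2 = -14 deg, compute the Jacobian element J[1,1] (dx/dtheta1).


J[1,1] = -L1*sin(t1) - L2*sin(t1+t2)
= -4.8*sin(43) - 3.7*sin(29)
= -5.0674


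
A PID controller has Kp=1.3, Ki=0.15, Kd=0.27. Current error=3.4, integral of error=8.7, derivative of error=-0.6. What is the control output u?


u = Kp*e + Ki*int(e) + Kd*de/dt
= 1.3*3.4 + 0.15*8.7 + 0.27*(-0.6)
= 4.42 + 1.305 + -0.162
= 5.563


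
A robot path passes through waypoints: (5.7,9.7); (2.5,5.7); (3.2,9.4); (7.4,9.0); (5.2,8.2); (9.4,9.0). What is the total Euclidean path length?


Segment lengths:
  seg1 = sqrt((-3.2)^2 + (-4.0)^2) = 5.1225
  seg2 = sqrt((0.7)^2 + (3.7)^2) = 3.7656
  seg3 = sqrt((4.2)^2 + (-0.4)^2) = 4.219
  seg4 = sqrt((-2.2)^2 + (-0.8)^2) = 2.3409
  seg5 = sqrt((4.2)^2 + (0.8)^2) = 4.2755
Total = 19.7236


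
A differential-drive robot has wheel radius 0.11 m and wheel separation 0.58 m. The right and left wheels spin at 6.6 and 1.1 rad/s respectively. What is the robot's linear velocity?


vR = r*wR = 0.11*6.6 = 0.726 m/s
vL = r*wL = 0.11*1.1 = 0.121 m/s
v = (vR+vL)/2 = 0.4235 m/s
omega = (vR-vL)/L = 1.0431 rad/s
linear velocity = 0.4235 m/s


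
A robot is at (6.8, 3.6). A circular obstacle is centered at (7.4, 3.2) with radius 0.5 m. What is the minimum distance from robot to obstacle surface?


center_dist = sqrt((6.8-7.4)^2 + (3.6-3.2)^2)
= sqrt(0.36 + 0.16)
= 0.7211
min_dist = center_dist - radius = 0.7211 - 0.5 = 0.2211 m


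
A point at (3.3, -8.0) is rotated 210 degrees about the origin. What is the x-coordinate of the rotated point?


x' = x*cos(theta) - y*sin(theta)
cos(210 deg) = -0.866, sin(210 deg) = -0.5
x' = 3.3 * -0.866 - -8.0 * -0.5
= -2.8579 - 4.0
= -6.8579


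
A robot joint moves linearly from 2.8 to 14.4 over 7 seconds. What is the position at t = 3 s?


s = t/T = 3/7 = 0.4286
p(t) = p0 + (pf-p0)*s
= 2.8 + (14.4 - 2.8) * 0.4286
= 7.7714


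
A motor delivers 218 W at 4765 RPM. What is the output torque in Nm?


omega = 4765 * 2*pi/60 = 498.9896 rad/s
tau = P / omega = 218 / 498.9896
= 0.4369 Nm


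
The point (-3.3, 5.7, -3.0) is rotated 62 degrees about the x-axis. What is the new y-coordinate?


Rotation about x-axis: y' = y*cos(theta) - z*sin(theta)
= 5.7 * 0.4695 - -3.0 * 0.8829
= 5.3248


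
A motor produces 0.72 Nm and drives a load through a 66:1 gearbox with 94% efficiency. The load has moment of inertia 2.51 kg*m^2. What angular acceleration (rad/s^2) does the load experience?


tau_out = tau_motor * N * eta
= 0.72 * 66 * 0.94 = 44.6688 Nm
alpha = tau_out / I = 44.6688 / 2.51
= 17.7963 rad/s^2


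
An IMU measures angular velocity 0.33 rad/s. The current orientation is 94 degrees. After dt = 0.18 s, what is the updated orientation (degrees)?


delta_theta = w * dt = 0.33 * 0.18 = 0.0594 rad
= 3.4034 deg
theta_new = 94 + 3.4034 = 97.4034 deg


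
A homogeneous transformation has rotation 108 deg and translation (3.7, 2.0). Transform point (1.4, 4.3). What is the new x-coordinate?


x' = cos(theta)*px - sin(theta)*py + tx
= -0.309*1.4 - 0.9511*4.3 + 3.7
= -0.8222


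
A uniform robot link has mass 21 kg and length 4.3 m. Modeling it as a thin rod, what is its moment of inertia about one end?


I = (1/3) * m * L^2
= (1/3) * 21 * 4.3^2
= 0.333333 * 21 * 18.49
= 129.43 kg*m^2


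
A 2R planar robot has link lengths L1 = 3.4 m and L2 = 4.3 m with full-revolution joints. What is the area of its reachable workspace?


r_max = L1 + L2 = 7.7 m
r_min = |L1 - L2| = 0.9 m
Area = pi*(r_max^2 - r_min^2)
= pi*(59.29 - 0.81)
= pi * 58.48
= 183.7203 m^2


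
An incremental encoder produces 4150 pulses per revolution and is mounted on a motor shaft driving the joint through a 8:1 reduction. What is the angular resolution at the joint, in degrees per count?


counts per rev = 4150
effective counts at joint = 4150 * 8 = 33200
resolution = 360 / 33200
= 0.0108 deg/count


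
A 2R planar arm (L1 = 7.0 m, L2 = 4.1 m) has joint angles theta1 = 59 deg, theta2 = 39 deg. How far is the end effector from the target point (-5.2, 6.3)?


End effector via forward kinematics:
x = L1*cos(t1) + L2*cos(t1+t2) = 3.0347
y = L1*sin(t1) + L2*sin(t1+t2) = 10.0603
Distance to target:
d = sqrt((-5.2 - 3.0347)^2 + (6.3 - 10.0603)^2)
= sqrt(67.8096 + 14.1396)
= 9.0526 m


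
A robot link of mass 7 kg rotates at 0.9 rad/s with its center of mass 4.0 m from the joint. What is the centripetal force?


F = m * omega^2 * r
= 7 * 0.9^2 * 4.0
= 7 * 0.81 * 4.0
= 22.68 N


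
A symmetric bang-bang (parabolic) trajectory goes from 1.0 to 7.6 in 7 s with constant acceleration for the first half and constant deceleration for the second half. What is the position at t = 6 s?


Symmetric rest-to-rest: each phase covers (pf-p0)/2 in time T/2. 0.5*a*(T/2)^2 = (pf-p0)/2 => a = 4*(pf-p0)/T^2
a = 4*(7.6-1.0)/7^2 = 0.5388
t = 6 is in the deceleration phase (t > T/2).
p = pf - 0.5*a*(T-t)^2 = 7.6 - 0.5*0.5388*1^2
= 7.3306


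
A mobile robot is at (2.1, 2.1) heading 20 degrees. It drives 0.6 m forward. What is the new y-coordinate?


y_new = y0 + d*sin(theta)
= 2.1 + 0.6*sin(20)
= 2.1 + 0.2052
= 2.3052


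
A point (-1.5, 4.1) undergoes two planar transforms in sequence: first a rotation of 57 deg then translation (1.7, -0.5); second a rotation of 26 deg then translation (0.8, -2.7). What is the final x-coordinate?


After transform 1:
x1 = cos(57)*-1.5 - sin(57)*4.1 + 1.7 = -2.5555
y1 = sin(57)*-1.5 + cos(57)*4.1 + -0.5 = 0.475
After transform 2:
x2 = cos(26)*-2.5555 - sin(26)*0.475 + 0.8
= -1.7051


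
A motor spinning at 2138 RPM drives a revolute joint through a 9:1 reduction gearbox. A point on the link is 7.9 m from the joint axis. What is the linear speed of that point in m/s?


omega_motor = 2138 * 2*pi/60 = 223.8908 rad/s
omega_joint = omega_motor / 9 = 24.8768 rad/s
v = omega_joint * r = 24.8768 * 7.9
= 196.5264 m/s


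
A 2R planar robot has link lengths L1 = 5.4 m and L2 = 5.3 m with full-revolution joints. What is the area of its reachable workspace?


r_max = L1 + L2 = 10.7 m
r_min = |L1 - L2| = 0.1 m
Area = pi*(r_max^2 - r_min^2)
= pi*(114.49 - 0.01)
= pi * 114.48
= 359.6495 m^2


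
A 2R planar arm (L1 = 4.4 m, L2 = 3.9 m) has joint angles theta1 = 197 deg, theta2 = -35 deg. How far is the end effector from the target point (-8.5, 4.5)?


End effector via forward kinematics:
x = L1*cos(t1) + L2*cos(t1+t2) = -7.9169
y = L1*sin(t1) + L2*sin(t1+t2) = -0.0813
Distance to target:
d = sqrt((-8.5 - -7.9169)^2 + (4.5 - -0.0813)^2)
= sqrt(0.3401 + 20.988)
= 4.6182 m


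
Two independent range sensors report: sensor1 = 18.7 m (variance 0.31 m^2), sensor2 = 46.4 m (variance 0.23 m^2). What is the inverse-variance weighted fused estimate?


w1 = (1/var1) / (1/var1 + 1/var2)
   = 3.2258 / (3.2258 + 4.3478) = 0.4259
w2 = 1 - w1 = 0.5741
fused = w1*s1 + w2*s2 = 7.9648 + 26.637
= 34.6019 m


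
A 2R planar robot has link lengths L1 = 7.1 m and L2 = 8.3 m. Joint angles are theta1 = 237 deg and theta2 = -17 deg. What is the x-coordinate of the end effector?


Convert angles to radians: theta1 = 4.1364, theta2 = -0.2967
x = L1*cos(theta1) + L2*cos(theta1+theta2)
x = -3.8669 + -6.3582
x = -10.2251


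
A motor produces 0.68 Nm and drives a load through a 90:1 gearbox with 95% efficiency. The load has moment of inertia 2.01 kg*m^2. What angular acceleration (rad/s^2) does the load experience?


tau_out = tau_motor * N * eta
= 0.68 * 90 * 0.95 = 58.14 Nm
alpha = tau_out / I = 58.14 / 2.01
= 28.9254 rad/s^2


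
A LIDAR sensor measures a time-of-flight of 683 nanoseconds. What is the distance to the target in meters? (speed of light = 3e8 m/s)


tof = 683 ns = 6.83e-07 s
dist = c * tof / 2
= 3e8 * 6.83e-07 / 2
= 102.45 m


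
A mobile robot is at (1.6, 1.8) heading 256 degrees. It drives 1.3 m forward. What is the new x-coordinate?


x_new = x0 + d*cos(theta)
= 1.6 + 1.3*cos(256)
= 1.6 + -0.3145
= 1.2855


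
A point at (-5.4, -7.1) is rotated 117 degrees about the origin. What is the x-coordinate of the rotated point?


x' = x*cos(theta) - y*sin(theta)
cos(117 deg) = -0.454, sin(117 deg) = 0.891
x' = -5.4 * -0.454 - -7.1 * 0.891
= 2.4515 - -6.3261
= 8.7777


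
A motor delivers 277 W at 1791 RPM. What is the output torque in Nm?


omega = 1791 * 2*pi/60 = 187.5531 rad/s
tau = P / omega = 277 / 187.5531
= 1.4769 Nm


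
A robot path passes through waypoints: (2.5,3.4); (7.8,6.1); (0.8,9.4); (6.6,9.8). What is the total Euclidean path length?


Segment lengths:
  seg1 = sqrt((5.3)^2 + (2.7)^2) = 5.9481
  seg2 = sqrt((-7.0)^2 + (3.3)^2) = 7.7389
  seg3 = sqrt((5.8)^2 + (0.4)^2) = 5.8138
Total = 19.5007


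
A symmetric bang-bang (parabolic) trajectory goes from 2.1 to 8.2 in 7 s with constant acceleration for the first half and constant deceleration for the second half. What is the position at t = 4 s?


Symmetric rest-to-rest: each phase covers (pf-p0)/2 in time T/2. 0.5*a*(T/2)^2 = (pf-p0)/2 => a = 4*(pf-p0)/T^2
a = 4*(8.2-2.1)/7^2 = 0.498
t = 4 is in the deceleration phase (t > T/2).
p = pf - 0.5*a*(T-t)^2 = 8.2 - 0.5*0.498*3^2
= 5.9592


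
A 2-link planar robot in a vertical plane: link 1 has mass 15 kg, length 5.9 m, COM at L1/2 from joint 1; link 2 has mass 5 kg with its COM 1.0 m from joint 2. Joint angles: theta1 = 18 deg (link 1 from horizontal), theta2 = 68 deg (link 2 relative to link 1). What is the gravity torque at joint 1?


Horizontal distance from joint 1 to link-1 COM:
  x_c1 = (L1/2)*cos(t1) = 2.95 * 0.9511 = 2.8056 m
Horizontal distance from joint 1 to link-2 COM:
  x_c2 = L1*cos(t1) + Lc2*cos(t1+t2)
       = 5.9*0.9511 + 1.0*0.0698 = 5.681 m
tau1 = m1*g*x_c1 + m2*g*x_c2
     = 15*9.81*2.8056 + 5*9.81*5.681
     = 412.8465 + 278.6526
     = 691.4991 Nm


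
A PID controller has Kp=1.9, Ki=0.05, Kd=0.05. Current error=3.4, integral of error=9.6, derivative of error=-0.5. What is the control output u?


u = Kp*e + Ki*int(e) + Kd*de/dt
= 1.9*3.4 + 0.05*9.6 + 0.05*(-0.5)
= 6.46 + 0.48 + -0.025
= 6.915


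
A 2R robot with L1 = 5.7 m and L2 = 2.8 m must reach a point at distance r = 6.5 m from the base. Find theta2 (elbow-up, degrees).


cos(theta2) = (r^2 - L1^2 - L2^2) / (2*L1*L2)
cos(theta2) = (42.25 - 32.49 - 7.84) / 31.92
cos(theta2) = 0.06015
theta2 = 86.5516 degrees


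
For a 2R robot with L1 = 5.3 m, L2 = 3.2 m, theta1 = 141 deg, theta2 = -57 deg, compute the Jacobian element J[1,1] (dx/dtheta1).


J[1,1] = -L1*sin(t1) - L2*sin(t1+t2)
= -5.3*sin(141) - 3.2*sin(84)
= -6.5179


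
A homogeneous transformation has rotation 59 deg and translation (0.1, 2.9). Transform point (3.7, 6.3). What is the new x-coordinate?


x' = cos(theta)*px - sin(theta)*py + tx
= 0.515*3.7 - 0.8572*6.3 + 0.1
= -3.3945


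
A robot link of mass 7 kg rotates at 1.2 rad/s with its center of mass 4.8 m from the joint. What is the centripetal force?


F = m * omega^2 * r
= 7 * 1.2^2 * 4.8
= 7 * 1.44 * 4.8
= 48.384 N


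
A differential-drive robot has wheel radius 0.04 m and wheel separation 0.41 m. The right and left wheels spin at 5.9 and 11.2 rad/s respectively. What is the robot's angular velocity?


vR = r*wR = 0.04*5.9 = 0.236 m/s
vL = r*wL = 0.04*11.2 = 0.448 m/s
v = (vR+vL)/2 = 0.342 m/s
omega = (vR-vL)/L = -0.5171 rad/s
angular velocity = -0.5171 rad/s


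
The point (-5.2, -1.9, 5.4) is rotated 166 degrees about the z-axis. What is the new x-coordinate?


Rotation about z-axis: x' = x*cos(theta) - y*sin(theta)
= -5.2 * -0.9703 - -1.9 * 0.2419
= 5.5052


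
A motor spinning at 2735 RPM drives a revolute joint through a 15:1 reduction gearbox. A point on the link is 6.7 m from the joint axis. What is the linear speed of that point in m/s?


omega_motor = 2735 * 2*pi/60 = 286.4085 rad/s
omega_joint = omega_motor / 15 = 19.0939 rad/s
v = omega_joint * r = 19.0939 * 6.7
= 127.9291 m/s


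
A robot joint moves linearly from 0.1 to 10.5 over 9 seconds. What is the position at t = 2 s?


s = t/T = 2/9 = 0.2222
p(t) = p0 + (pf-p0)*s
= 0.1 + (10.5 - 0.1) * 0.2222
= 2.4111


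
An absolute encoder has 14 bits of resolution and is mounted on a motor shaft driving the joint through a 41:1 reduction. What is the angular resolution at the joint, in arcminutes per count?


counts = 2^14 = 16384
effective counts at joint = 16384 * 41 = 671744
resolution = 360*60 / 671744
= 0.0322 arcmin/count


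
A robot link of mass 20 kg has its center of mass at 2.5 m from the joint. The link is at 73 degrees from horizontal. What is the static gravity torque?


tau = m*g*L*cos(angle)
= 20 * 9.81 * 2.5 * cos(73 deg)
= 20 * 9.81 * 2.5 * 0.2924
= 143.4083 Nm


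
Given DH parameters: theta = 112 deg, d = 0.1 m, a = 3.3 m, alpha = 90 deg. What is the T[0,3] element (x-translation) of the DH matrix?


T[0,3] = a * cos(theta)
= 3.3 * cos(112 deg)
= 3.3 * -0.3746
= -1.2362


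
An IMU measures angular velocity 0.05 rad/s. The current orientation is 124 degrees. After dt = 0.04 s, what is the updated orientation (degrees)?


delta_theta = w * dt = 0.05 * 0.04 = 0.002 rad
= 0.1146 deg
theta_new = 124 + 0.1146 = 124.1146 deg


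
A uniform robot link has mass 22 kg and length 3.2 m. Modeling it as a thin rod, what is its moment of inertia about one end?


I = (1/3) * m * L^2
= (1/3) * 22 * 3.2^2
= 0.333333 * 22 * 10.24
= 75.0933 kg*m^2


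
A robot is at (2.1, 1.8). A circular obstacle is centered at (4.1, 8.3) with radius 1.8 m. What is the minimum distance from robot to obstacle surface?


center_dist = sqrt((2.1-4.1)^2 + (1.8-8.3)^2)
= sqrt(4.0 + 42.25)
= 6.8007
min_dist = center_dist - radius = 6.8007 - 1.8 = 5.0007 m


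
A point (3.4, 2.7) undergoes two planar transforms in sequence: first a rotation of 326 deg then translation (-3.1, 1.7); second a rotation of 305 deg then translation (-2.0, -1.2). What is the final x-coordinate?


After transform 1:
x1 = cos(326)*3.4 - sin(326)*2.7 + -3.1 = 1.2285
y1 = sin(326)*3.4 + cos(326)*2.7 + 1.7 = 2.0371
After transform 2:
x2 = cos(305)*1.2285 - sin(305)*2.0371 + -2.0
= 0.3734


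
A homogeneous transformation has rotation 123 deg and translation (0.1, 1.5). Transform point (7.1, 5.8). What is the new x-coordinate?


x' = cos(theta)*px - sin(theta)*py + tx
= -0.5446*7.1 - 0.8387*5.8 + 0.1
= -8.6312


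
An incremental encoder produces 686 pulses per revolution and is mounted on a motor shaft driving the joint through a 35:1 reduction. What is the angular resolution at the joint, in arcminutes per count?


counts per rev = 686
effective counts at joint = 686 * 35 = 24010
resolution = 360*60 / 24010
= 0.8996 arcmin/count


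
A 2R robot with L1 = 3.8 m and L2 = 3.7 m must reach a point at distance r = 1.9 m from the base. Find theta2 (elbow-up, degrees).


cos(theta2) = (r^2 - L1^2 - L2^2) / (2*L1*L2)
cos(theta2) = (3.61 - 14.44 - 13.69) / 28.12
cos(theta2) = -0.871977
theta2 = 150.6892 degrees


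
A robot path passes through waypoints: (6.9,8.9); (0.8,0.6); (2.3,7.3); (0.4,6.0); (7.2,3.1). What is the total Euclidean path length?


Segment lengths:
  seg1 = sqrt((-6.1)^2 + (-8.3)^2) = 10.3005
  seg2 = sqrt((1.5)^2 + (6.7)^2) = 6.8659
  seg3 = sqrt((-1.9)^2 + (-1.3)^2) = 2.3022
  seg4 = sqrt((6.8)^2 + (-2.9)^2) = 7.3926
Total = 26.8611


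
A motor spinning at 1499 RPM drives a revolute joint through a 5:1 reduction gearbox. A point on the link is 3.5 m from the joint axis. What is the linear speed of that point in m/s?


omega_motor = 1499 * 2*pi/60 = 156.9749 rad/s
omega_joint = omega_motor / 5 = 31.395 rad/s
v = omega_joint * r = 31.395 * 3.5
= 109.8824 m/s


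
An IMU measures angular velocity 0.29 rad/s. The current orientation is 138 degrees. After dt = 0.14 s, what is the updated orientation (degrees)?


delta_theta = w * dt = 0.29 * 0.14 = 0.0406 rad
= 2.3262 deg
theta_new = 138 + 2.3262 = 140.3262 deg


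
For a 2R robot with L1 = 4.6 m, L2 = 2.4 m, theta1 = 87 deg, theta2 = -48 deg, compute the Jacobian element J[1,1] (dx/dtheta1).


J[1,1] = -L1*sin(t1) - L2*sin(t1+t2)
= -4.6*sin(87) - 2.4*sin(39)
= -6.1041


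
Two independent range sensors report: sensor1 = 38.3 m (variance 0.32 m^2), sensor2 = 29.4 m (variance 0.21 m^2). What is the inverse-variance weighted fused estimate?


w1 = (1/var1) / (1/var1 + 1/var2)
   = 3.125 / (3.125 + 4.7619) = 0.3962
w2 = 1 - w1 = 0.6038
fused = w1*s1 + w2*s2 = 15.1755 + 17.7509
= 32.9264 m


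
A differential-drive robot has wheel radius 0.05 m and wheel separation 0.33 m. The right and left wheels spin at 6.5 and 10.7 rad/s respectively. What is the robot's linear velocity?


vR = r*wR = 0.05*6.5 = 0.325 m/s
vL = r*wL = 0.05*10.7 = 0.535 m/s
v = (vR+vL)/2 = 0.43 m/s
omega = (vR-vL)/L = -0.6364 rad/s
linear velocity = 0.43 m/s


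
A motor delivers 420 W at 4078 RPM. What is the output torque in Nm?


omega = 4078 * 2*pi/60 = 427.0472 rad/s
tau = P / omega = 420 / 427.0472
= 0.9835 Nm


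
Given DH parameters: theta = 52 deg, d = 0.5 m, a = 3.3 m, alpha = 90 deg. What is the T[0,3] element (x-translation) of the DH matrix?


T[0,3] = a * cos(theta)
= 3.3 * cos(52 deg)
= 3.3 * 0.6157
= 2.0317


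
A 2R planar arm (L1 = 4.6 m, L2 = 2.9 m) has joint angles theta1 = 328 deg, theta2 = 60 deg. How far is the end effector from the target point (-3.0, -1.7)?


End effector via forward kinematics:
x = L1*cos(t1) + L2*cos(t1+t2) = 6.4616
y = L1*sin(t1) + L2*sin(t1+t2) = -1.0762
Distance to target:
d = sqrt((-3.0 - 6.4616)^2 + (-1.7 - -1.0762)^2)
= sqrt(89.5213 + 0.3892)
= 9.4821 m


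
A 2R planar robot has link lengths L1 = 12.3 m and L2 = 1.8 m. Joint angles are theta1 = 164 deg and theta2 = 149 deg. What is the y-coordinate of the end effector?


Convert angles to radians: theta1 = 2.8623, theta2 = 2.6005
y = L1*sin(theta1) + L2*sin(theta1+theta2)
y = 3.3903 + -1.3164
y = 2.0739


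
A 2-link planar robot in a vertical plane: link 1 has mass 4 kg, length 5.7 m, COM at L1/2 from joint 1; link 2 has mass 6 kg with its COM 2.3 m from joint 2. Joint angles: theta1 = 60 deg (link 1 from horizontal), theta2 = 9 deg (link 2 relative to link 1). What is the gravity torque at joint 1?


Horizontal distance from joint 1 to link-1 COM:
  x_c1 = (L1/2)*cos(t1) = 2.85 * 0.5 = 1.425 m
Horizontal distance from joint 1 to link-2 COM:
  x_c2 = L1*cos(t1) + Lc2*cos(t1+t2)
       = 5.7*0.5 + 2.3*0.3584 = 3.6742 m
tau1 = m1*g*x_c1 + m2*g*x_c2
     = 4*9.81*1.425 + 6*9.81*3.6742
     = 55.917 + 216.2661
     = 272.1831 Nm
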